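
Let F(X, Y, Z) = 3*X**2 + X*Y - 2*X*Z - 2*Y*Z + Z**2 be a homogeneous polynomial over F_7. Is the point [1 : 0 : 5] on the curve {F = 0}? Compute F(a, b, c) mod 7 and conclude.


F(1,0,5) ≡ 4 (mod 7); P is NOT on the curve.

Evaluate F(1, 0, 5) term-by-term (mod 7).
  3*X**2 ↦ 3·1·1·1 = 3
  X*Y ↦ 1·1·0·1 = 0
  -2*X*Z ↦ -2·1·1·5 = -10
  -2*Y*Z ↦ -2·1·0·5 = 0
  Z**2 ↦ 1·1·1·25 = 25
Sum: F(1, 0, 5) = (3) + (0) + (-10) + (0) + (25) = 18.
Reducing mod 7: 18 ≡ 4 (mod 7).
Since F(a, b, c) ≡ 4 ≠ 0 (mod 7), P does NOT lie on the curve.


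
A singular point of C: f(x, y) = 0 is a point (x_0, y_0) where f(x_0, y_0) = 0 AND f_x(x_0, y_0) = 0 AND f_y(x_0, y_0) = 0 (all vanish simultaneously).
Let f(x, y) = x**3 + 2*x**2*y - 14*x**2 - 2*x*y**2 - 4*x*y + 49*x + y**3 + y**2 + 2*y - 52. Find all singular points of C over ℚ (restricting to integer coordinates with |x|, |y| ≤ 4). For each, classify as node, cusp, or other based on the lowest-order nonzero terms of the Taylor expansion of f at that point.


Singular points: {(3, 2)}; classification: node.

Compute partial derivatives:
  f_x = 3*x**2 + 4*x*y - 28*x - 2*y**2 - 4*y + 49.
  f_y = 2*x**2 - 4*x*y - 4*x + 3*y**2 + 2*y + 2.
Scan x_0 ∈ {−4, ..., 4}. For each x_0, f_y(x_0, y) is a polynomial in y; find its integer roots y ∈ {−4, ..., 4}, then test f_x and f at those candidates.
  x = -4: f_y(-4, y) = 3*y**2 + 18*y + 50; no integer root y with |y| ≤ 4.
  x = -3: f_y(-3, y) = 3*y**2 + 14*y + 32; no integer root y with |y| ≤ 4.
  x = -2: f_y(-2, y) = 3*y**2 + 10*y + 18; no integer root y with |y| ≤ 4.
  x = -1: f_y(-1, y) = 3*y**2 + 6*y + 8; no integer root y with |y| ≤ 4.
  x = 0: f_y(0, y) = 3*y**2 + 2*y + 2; no integer root y with |y| ≤ 4.
  x = 1: f_y(1, y) = 3*y**2 - 2*y; vanishes at y ∈ {0}. (1, 0): f_x = 24 ≠ 0.
  x = 2: f_y(2, y) = 3*y**2 - 6*y + 2; no integer root y with |y| ≤ 4.
  x = 3: f_y(3, y) = 3*y**2 - 10*y + 8; vanishes at y ∈ {2}. (3, 2): f_x = 0, f = 0 — SINGULAR.
  x = 4: f_y(4, y) = 3*y**2 - 14*y + 18; no integer root y with |y| ≤ 4.
Only singular point on the grid: (3, 2).
Classify: substitute x = 3 + u, y = 2 + v and expand: f = u**3 + 2*u**2*v - u**2 - 2*u*v**2 + v**3 + v**2.
No constant or linear terms (consistent with a singular point). Quadratic part: -u**2 + v**2. Cubic part: u**3 + 2*u**2*v - 2*u*v**2 + v**3.
The quadratic part v**2 - u**2 = (v − u)(v + u) splits into two distinct linear factors, so there are two distinct tangent lines y − 2 = ±(x − 3) — this is a node (ordinary double point).
Classification: node.


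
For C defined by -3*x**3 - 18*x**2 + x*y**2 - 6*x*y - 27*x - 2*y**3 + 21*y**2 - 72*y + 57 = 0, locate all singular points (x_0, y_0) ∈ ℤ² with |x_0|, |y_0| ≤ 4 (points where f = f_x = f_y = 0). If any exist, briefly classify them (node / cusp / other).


Singular points: {(-2, 3)}; classification: cusp.

Compute partial derivatives:
  f_x = -9*x**2 - 36*x + y**2 - 6*y - 27.
  f_y = 2*x*y - 6*x - 6*y**2 + 42*y - 72.
Scan x_0 ∈ {−4, ..., 4}. For each x_0, f_y(x_0, y) is a polynomial in y; find its integer roots y ∈ {−4, ..., 4}, then test f_x and f at those candidates.
  x = -4: f_y(-4, y) = -6*y**2 + 34*y - 48; vanishes at y ∈ {3}. (-4, 3): f_x = -36 ≠ 0.
  x = -3: f_y(-3, y) = -6*y**2 + 36*y - 54; vanishes at y ∈ {3}. (-3, 3): f_x = -9 ≠ 0.
  x = -2: f_y(-2, y) = -6*y**2 + 38*y - 60; vanishes at y ∈ {3}. (-2, 3): f_x = 0, f = 0 — SINGULAR.
  x = -1: f_y(-1, y) = -6*y**2 + 40*y - 66; vanishes at y ∈ {3}. (-1, 3): f_x = -9 ≠ 0.
  x = 0: f_y(0, y) = -6*y**2 + 42*y - 72; vanishes at y ∈ {3, 4}. (0, 3): f_x = -36 ≠ 0; (0, 4): f_x = -35 ≠ 0.
  x = 1: f_y(1, y) = -6*y**2 + 44*y - 78; vanishes at y ∈ {3}. (1, 3): f_x = -81 ≠ 0.
  x = 2: f_y(2, y) = -6*y**2 + 46*y - 84; vanishes at y ∈ {3}. (2, 3): f_x = -144 ≠ 0.
  x = 3: f_y(3, y) = -6*y**2 + 48*y - 90; vanishes at y ∈ {3}. (3, 3): f_x = -225 ≠ 0.
  x = 4: f_y(4, y) = -6*y**2 + 50*y - 96; vanishes at y ∈ {3}. (4, 3): f_x = -324 ≠ 0.
Only singular point on the grid: (-2, 3).
Classify: substitute x = -2 + u, y = 3 + v and expand: f = -3*u**3 + u*v**2 - 2*v**3 + v**2.
No constant or linear terms (consistent with a singular point). Quadratic part: v**2. Cubic part: -3*u**3 + u*v**2 - 2*v**3.
The quadratic part v**2 is a perfect square, so there is a single (double) tangent line v = 0, i.e. y = 3. Restricting the cubic part to that line (v = 0) leaves -3*u**3 ≠ 0, so f is not divisible by v and the branch is v² ≈ 3*u**3 to lowest order — this is a cusp.
Classification: cusp.


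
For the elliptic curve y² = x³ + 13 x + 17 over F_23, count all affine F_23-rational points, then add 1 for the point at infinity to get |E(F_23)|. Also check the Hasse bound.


Affine points = {(1, 10), (1, 13), (4, 8), (4, 15), (5, 0), (6, 9), (6, 14), (8, 9), (8, 14), (9, 9), (9, 14), (19, 4), (19, 19), (21, 11), (21, 12), (22, 7), (22, 16)}; affine count = 17; |E(F_23)| = 18.

Discriminant check: Δ ∝ 4a³ + 27b² = 4·13³ + 27·17² = 4·2197 + 27·289 ≡ 8 (mod 23). Nonzero ⇒ E is nonsingular.
For each x ∈ F_23, compute rhs = x³ + 13·x + 17 mod 23, then count y ∈ F_23 with y² ≡ rhs.
  x = 0: rhs = 17, matching y values: none (0 points).
  x = 1: rhs = 8, matching y values: 10, 13 (2 points).
  x = 2: rhs = 5, matching y values: none (0 points).
  x = 3: rhs = 14, matching y values: none (0 points).
  x = 4: rhs = 18, matching y values: 8, 15 (2 points).
  x = 5: rhs = 0, matching y values: 0 (1 points).
  x = 6: rhs = 12, matching y values: 9, 14 (2 points).
  x = 7: rhs = 14, matching y values: none (0 points).
  x = 8: rhs = 12, matching y values: 9, 14 (2 points).
  x = 9: rhs = 12, matching y values: 9, 14 (2 points).
  x = 10: rhs = 20, matching y values: none (0 points).
  x = 11: rhs = 19, matching y values: none (0 points).
  x = 12: rhs = 15, matching y values: none (0 points).
  x = 13: rhs = 14, matching y values: none (0 points).
  x = 14: rhs = 22, matching y values: none (0 points).
  x = 15: rhs = 22, matching y values: none (0 points).
  x = 16: rhs = 20, matching y values: none (0 points).
  x = 17: rhs = 22, matching y values: none (0 points).
  x = 18: rhs = 11, matching y values: none (0 points).
  x = 19: rhs = 16, matching y values: 4, 19 (2 points).
  x = 20: rhs = 20, matching y values: none (0 points).
  x = 21: rhs = 6, matching y values: 11, 12 (2 points).
  x = 22: rhs = 3, matching y values: 7, 16 (2 points).
Total affine count: 17.
Full point count |E(F_23)| = 17 + 1 = 18.
Hasse bound: |18 − (23+1)| = |-6| = 6 ≤ 2√23 ≈ 9.5917 ✓.


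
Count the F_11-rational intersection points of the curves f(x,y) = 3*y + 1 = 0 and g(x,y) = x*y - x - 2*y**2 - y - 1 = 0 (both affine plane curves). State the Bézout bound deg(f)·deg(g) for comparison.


Common zeros: {(3, 7)}; count = 1; Bézout bound = 2.

deg(f) = 1, deg(g) = 2, so Bézout bound = 2.
Scan x ∈ F_11. For each x, list the y ∈ F_11 with f(x, y) ≡ 0 and those with g(x, y) ≡ 0 (mod 11); the common zeros in that column are the intersection.
  x = 0: f ≡ 0 at y ∈ {7}; g ≡ 0 at y ∈ {2, 3}; common: ∅.
  x = 1: f ≡ 0 at y ∈ {7}; g ≡ 0 at y ∈ ∅; common: ∅.
  x = 2: f ≡ 0 at y ∈ {7}; g ≡ 0 at y ∈ ∅; common: ∅.
  x = 3: f ≡ 0 at y ∈ {7}; g ≡ 0 at y ∈ {5, 7}; common: {7}.
  x = 4: f ≡ 0 at y ∈ {7}; g ≡ 0 at y ∈ ∅; common: ∅.
  x = 5: f ≡ 0 at y ∈ {7}; g ≡ 0 at y ∈ {4, 9}; common: ∅.
  x = 6: f ≡ 0 at y ∈ {7}; g ≡ 0 at y ∈ ∅; common: ∅.
  x = 7: f ≡ 0 at y ∈ {7}; g ≡ 0 at y ∈ {6, 8}; common: ∅.
  x = 8: f ≡ 0 at y ∈ {7}; g ≡ 0 at y ∈ ∅; common: ∅.
  x = 9: f ≡ 0 at y ∈ {7}; g ≡ 0 at y ∈ ∅; common: ∅.
  x = 10: f ≡ 0 at y ∈ {7}; g ≡ 0 at y ∈ {0, 10}; common: ∅.
Collecting: common zeros = {(3, 7)}, so the count is 1.
Comparison with the Bézout bound: 1 ≤ 2 = deg(f)·deg(g), as expected for curves with no common component (the affine F_11-count falls short of the bound because intersections may lie at infinity, over extension fields, or carry multiplicity).


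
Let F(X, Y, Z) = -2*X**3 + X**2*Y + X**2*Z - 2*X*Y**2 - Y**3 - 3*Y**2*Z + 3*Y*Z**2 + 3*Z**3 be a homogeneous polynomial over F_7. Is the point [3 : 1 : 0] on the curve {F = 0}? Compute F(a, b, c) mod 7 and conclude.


F(3,1,0) ≡ 4 (mod 7); P is NOT on the curve.

Evaluate F(3, 1, 0) term-by-term (mod 7).
  -2*X**3 ↦ -2·27·1·1 = -54
  X**2*Y ↦ 1·9·1·1 = 9
  X**2*Z ↦ 1·9·1·0 = 0
  -2*X*Y**2 ↦ -2·3·1·1 = -6
  -Y**3 ↦ -1·1·1·1 = -1
  -3*Y**2*Z ↦ -3·1·1·0 = 0
  3*Y*Z**2 ↦ 3·1·1·0 = 0
  3*Z**3 ↦ 3·1·1·0 = 0
Sum: F(3, 1, 0) = (-54) + (9) + (0) + (-6) + (-1) + (0) + (0) + (0) = -52.
Reducing mod 7: -52 ≡ 4 (mod 7).
Since F(a, b, c) ≡ 4 ≠ 0 (mod 7), P does NOT lie on the curve.


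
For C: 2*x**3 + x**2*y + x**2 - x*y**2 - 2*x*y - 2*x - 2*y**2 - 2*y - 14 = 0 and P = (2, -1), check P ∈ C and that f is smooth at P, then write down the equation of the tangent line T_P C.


Tangent line at P: 23*x + 6*y - 40 = 0.

Step 1: f(2, -1) = 0, so P lies on C.
Step 2: partial derivatives
  f_x(x, y) = 6*x**2 + 2*x*y + 2*x - y**2 - 2*y - 2, f_y(x, y) = x**2 - 2*x*y - 2*x - 4*y - 2.
  f_x(P) = 23, f_y(P) = 6 (gradient nonzero, so P is smooth).
Step 3: tangent line at P: 23·(x − 2) + 6·(y − -1) = 0.
Expanding: 23*x + 6*y - 40 = 0.


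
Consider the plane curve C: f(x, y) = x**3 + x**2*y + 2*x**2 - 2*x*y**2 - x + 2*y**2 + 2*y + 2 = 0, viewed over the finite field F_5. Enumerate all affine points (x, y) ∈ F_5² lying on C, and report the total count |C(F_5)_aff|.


Affine F_5-points: {(1, 2), (2, 1), (2, 2), (3, 2), (4, 4)}; count = 5.

For each of the 25 pairs (x, y) ∈ F_5², evaluate f(x, y) mod 5. Record the zeros.
  x = 0: [0↦2, 1↦1, 2↦4, 3↦1, 4↦2]  zeros at y ∈ ∅
  x = 1: [0↦4, 1↦2, 2↦0, 3↦3, 4↦1]  zeros at y ∈ {2}
  x = 2: [0↦1, 1↦0, 2↦0, 3↦1, 4↦3]  zeros at y ∈ {1, 2}
  x = 3: [0↦4, 1↦1, 2↦0, 3↦1, 4↦4]  zeros at y ∈ {2}
  x = 4: [0↦4, 1↦1, 2↦1, 3↦4, 4↦0]  zeros at y ∈ {4}
Collecting zeros: affine points = {(1, 2), (2, 1), (2, 2), (3, 2), (4, 4)}.
Total count |C(F_5)_aff| = 5.


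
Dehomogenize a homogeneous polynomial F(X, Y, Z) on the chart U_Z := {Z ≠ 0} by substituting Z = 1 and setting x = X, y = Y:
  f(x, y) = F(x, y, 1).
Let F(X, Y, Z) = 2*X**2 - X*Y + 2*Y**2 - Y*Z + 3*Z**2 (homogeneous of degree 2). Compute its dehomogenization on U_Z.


f(x, y) = 2*x**2 - x*y + 2*y**2 - y + 3

On U_Z we set Z = 1. Each monomial c·X^i·Y^j·Z^k in F becomes c·x^i·y^j·1^k = c·x^i·y^j.
Substituting Z = 1: F(X, Y, 1) = 2*x**2 - x*y + 2*y**2 - y + 3.
Note: deg(f) ≤ deg(F) = 2; strict inequality happens when F is divisible by Z (lost terms).


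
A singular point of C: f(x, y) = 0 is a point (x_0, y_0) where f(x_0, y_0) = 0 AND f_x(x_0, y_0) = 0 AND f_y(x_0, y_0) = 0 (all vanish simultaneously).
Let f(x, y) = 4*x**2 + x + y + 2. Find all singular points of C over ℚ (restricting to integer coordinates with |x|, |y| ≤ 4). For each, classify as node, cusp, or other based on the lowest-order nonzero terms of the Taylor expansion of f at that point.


No singular points in the scanned grid; C is smooth there.

Compute partial derivatives:
  f_x = 8*x + 1.
  f_y = 1.
f_y = 1 is a nonzero constant, so f_y never vanishes: no point (x, y) can satisfy f = f_x = f_y = 0. In particular no (x, y) ∈ {−4, ..., 4}² is singular; the curve is smooth.


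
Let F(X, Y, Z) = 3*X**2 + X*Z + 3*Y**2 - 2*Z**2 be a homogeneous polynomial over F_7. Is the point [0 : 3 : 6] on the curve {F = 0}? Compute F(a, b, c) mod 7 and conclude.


F(0,3,6) ≡ 4 (mod 7); P is NOT on the curve.

Evaluate F(0, 3, 6) term-by-term (mod 7).
  3*X**2 ↦ 3·0·1·1 = 0
  X*Z ↦ 1·0·1·6 = 0
  3*Y**2 ↦ 3·1·9·1 = 27
  -2*Z**2 ↦ -2·1·1·36 = -72
Sum: F(0, 3, 6) = (0) + (0) + (27) + (-72) = -45.
Reducing mod 7: -45 ≡ 4 (mod 7).
Since F(a, b, c) ≡ 4 ≠ 0 (mod 7), P does NOT lie on the curve.


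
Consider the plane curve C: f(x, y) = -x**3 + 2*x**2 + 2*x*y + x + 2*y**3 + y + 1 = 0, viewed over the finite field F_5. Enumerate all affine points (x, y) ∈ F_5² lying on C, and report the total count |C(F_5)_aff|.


Affine F_5-points: {(1, 2), (2, 1), (3, 0), (3, 2), (3, 3)}; count = 5.

For each of the 25 pairs (x, y) ∈ F_5², evaluate f(x, y) mod 5. Record the zeros.
  x = 0: [0↦1, 1↦4, 2↦4, 3↦3, 4↦3]  zeros at y ∈ ∅
  x = 1: [0↦3, 1↦3, 2↦0, 3↦1, 4↦3]  zeros at y ∈ {2}
  x = 2: [0↦3, 1↦0, 2↦4, 3↦2, 4↦1]  zeros at y ∈ {1}
  x = 3: [0↦0, 1↦4, 2↦0, 3↦0, 4↦1]  zeros at y ∈ {0, 2, 3}
  x = 4: [0↦3, 1↦4, 2↦2, 3↦4, 4↦2]  zeros at y ∈ ∅
Collecting zeros: affine points = {(1, 2), (2, 1), (3, 0), (3, 2), (3, 3)}.
Total count |C(F_5)_aff| = 5.


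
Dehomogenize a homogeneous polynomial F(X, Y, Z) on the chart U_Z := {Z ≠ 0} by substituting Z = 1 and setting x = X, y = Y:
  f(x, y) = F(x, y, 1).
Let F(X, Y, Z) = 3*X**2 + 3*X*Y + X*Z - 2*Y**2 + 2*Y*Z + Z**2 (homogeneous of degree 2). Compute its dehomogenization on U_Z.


f(x, y) = 3*x**2 + 3*x*y + x - 2*y**2 + 2*y + 1

On U_Z we set Z = 1. Each monomial c·X^i·Y^j·Z^k in F becomes c·x^i·y^j·1^k = c·x^i·y^j.
Substituting Z = 1: F(X, Y, 1) = 3*x**2 + 3*x*y + x - 2*y**2 + 2*y + 1.
Note: deg(f) ≤ deg(F) = 2; strict inequality happens when F is divisible by Z (lost terms).


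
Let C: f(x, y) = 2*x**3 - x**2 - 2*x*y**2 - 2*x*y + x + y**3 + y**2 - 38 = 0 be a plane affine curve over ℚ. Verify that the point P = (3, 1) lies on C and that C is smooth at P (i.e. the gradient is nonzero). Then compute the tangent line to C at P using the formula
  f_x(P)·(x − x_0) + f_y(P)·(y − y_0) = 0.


Tangent line at P: 45*x - 13*y - 122 = 0.

Step 1: f(3, 1) = 0, so P lies on C.
Step 2: partial derivatives
  f_x(x, y) = 6*x**2 - 2*x - 2*y**2 - 2*y + 1, f_y(x, y) = -4*x*y - 2*x + 3*y**2 + 2*y.
  f_x(P) = 45, f_y(P) = -13 (gradient nonzero, so P is smooth).
Step 3: tangent line at P: 45·(x − 3) + -13·(y − 1) = 0.
Expanding: 45*x - 13*y - 122 = 0.


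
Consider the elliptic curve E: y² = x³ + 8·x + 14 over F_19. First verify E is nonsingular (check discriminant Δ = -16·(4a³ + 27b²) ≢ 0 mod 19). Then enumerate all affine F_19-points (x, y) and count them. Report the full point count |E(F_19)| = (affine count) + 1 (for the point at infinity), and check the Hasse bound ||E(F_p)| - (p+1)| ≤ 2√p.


Affine points = {(1, 2), (1, 17), (2, 0), (8, 1), (8, 18), (9, 6), (9, 13), (10, 7), (10, 12), (13, 4), (13, 15), (14, 1), (14, 18), (16, 1), (16, 18), (17, 3), (17, 16), (18, 9), (18, 10)}; affine count = 19; |E(F_19)| = 20.

Discriminant check: Δ ∝ 4a³ + 27b² = 4·8³ + 27·14² = 4·512 + 27·196 ≡ 6 (mod 19). Nonzero ⇒ E is nonsingular.
For each x ∈ F_19, compute rhs = x³ + 8·x + 14 mod 19, then count y ∈ F_19 with y² ≡ rhs.
  x = 0: rhs = 14, matching y values: none (0 points).
  x = 1: rhs = 4, matching y values: 2, 17 (2 points).
  x = 2: rhs = 0, matching y values: 0 (1 points).
  x = 3: rhs = 8, matching y values: none (0 points).
  x = 4: rhs = 15, matching y values: none (0 points).
  x = 5: rhs = 8, matching y values: none (0 points).
  x = 6: rhs = 12, matching y values: none (0 points).
  x = 7: rhs = 14, matching y values: none (0 points).
  x = 8: rhs = 1, matching y values: 1, 18 (2 points).
  x = 9: rhs = 17, matching y values: 6, 13 (2 points).
  x = 10: rhs = 11, matching y values: 7, 12 (2 points).
  x = 11: rhs = 8, matching y values: none (0 points).
  x = 12: rhs = 14, matching y values: none (0 points).
  x = 13: rhs = 16, matching y values: 4, 15 (2 points).
  x = 14: rhs = 1, matching y values: 1, 18 (2 points).
  x = 15: rhs = 13, matching y values: none (0 points).
  x = 16: rhs = 1, matching y values: 1, 18 (2 points).
  x = 17: rhs = 9, matching y values: 3, 16 (2 points).
  x = 18: rhs = 5, matching y values: 9, 10 (2 points).
Total affine count: 19.
Full point count |E(F_19)| = 19 + 1 = 20.
Hasse bound: |20 − (19+1)| = |0| = 0 ≤ 2√19 ≈ 8.7178 ✓.


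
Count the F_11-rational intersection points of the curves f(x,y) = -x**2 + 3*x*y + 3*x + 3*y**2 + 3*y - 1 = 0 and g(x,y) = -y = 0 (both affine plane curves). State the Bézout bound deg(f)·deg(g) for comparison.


Common zeros: {(5, 0), (9, 0)}; count = 2; Bézout bound = 2.

deg(f) = 2, deg(g) = 1, so Bézout bound = 2.
Scan x ∈ F_11. For each x, list the y ∈ F_11 with f(x, y) ≡ 0 and those with g(x, y) ≡ 0 (mod 11); the common zeros in that column are the intersection.
  x = 0: f ≡ 0 at y ∈ ∅; g ≡ 0 at y ∈ {0}; common: ∅.
  x = 1: f ≡ 0 at y ∈ ∅; g ≡ 0 at y ∈ {0}; common: ∅.
  x = 2: f ≡ 0 at y ∈ {3, 5}; g ≡ 0 at y ∈ {0}; common: ∅.
  x = 3: f ≡ 0 at y ∈ ∅; g ≡ 0 at y ∈ {0}; common: ∅.
  x = 4: f ≡ 0 at y ∈ ∅; g ≡ 0 at y ∈ {0}; common: ∅.
  x = 5: f ≡ 0 at y ∈ {0, 5}; g ≡ 0 at y ∈ {0}; common: {0}.
  x = 6: f ≡ 0 at y ∈ {7, 8}; g ≡ 0 at y ∈ {0}; common: ∅.
  x = 7: f ≡ 0 at y ∈ {7}; g ≡ 0 at y ∈ {0}; common: ∅.
  x = 8: f ≡ 0 at y ∈ {1}; g ≡ 0 at y ∈ {0}; common: ∅.
  x = 9: f ≡ 0 at y ∈ {0, 1}; g ≡ 0 at y ∈ {0}; common: {0}.
  x = 10: f ≡ 0 at y ∈ {3, 8}; g ≡ 0 at y ∈ {0}; common: ∅.
Collecting: common zeros = {(5, 0), (9, 0)}, so the count is 2.
Comparison with the Bézout bound: 2 ≤ 2 = deg(f)·deg(g), as expected for curves with no common component (the bound is attained).


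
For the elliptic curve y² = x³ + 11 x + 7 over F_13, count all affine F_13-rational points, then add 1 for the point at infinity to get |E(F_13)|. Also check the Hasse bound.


Affine points = {(6, 4), (6, 9), (8, 3), (8, 10), (9, 4), (9, 9), (10, 5), (10, 8), (11, 4), (11, 9)}; affine count = 10; |E(F_13)| = 11.

Discriminant check: Δ ∝ 4a³ + 27b² = 4·11³ + 27·7² = 4·1331 + 27·49 ≡ 4 (mod 13). Nonzero ⇒ E is nonsingular.
For each x ∈ F_13, compute rhs = x³ + 11·x + 7 mod 13, then count y ∈ F_13 with y² ≡ rhs.
  x = 0: rhs = 7, matching y values: none (0 points).
  x = 1: rhs = 6, matching y values: none (0 points).
  x = 2: rhs = 11, matching y values: none (0 points).
  x = 3: rhs = 2, matching y values: none (0 points).
  x = 4: rhs = 11, matching y values: none (0 points).
  x = 5: rhs = 5, matching y values: none (0 points).
  x = 6: rhs = 3, matching y values: 4, 9 (2 points).
  x = 7: rhs = 11, matching y values: none (0 points).
  x = 8: rhs = 9, matching y values: 3, 10 (2 points).
  x = 9: rhs = 3, matching y values: 4, 9 (2 points).
  x = 10: rhs = 12, matching y values: 5, 8 (2 points).
  x = 11: rhs = 3, matching y values: 4, 9 (2 points).
  x = 12: rhs = 8, matching y values: none (0 points).
Total affine count: 10.
Full point count |E(F_13)| = 10 + 1 = 11.
Hasse bound: |11 − (13+1)| = |-3| = 3 ≤ 2√13 ≈ 7.2111 ✓.


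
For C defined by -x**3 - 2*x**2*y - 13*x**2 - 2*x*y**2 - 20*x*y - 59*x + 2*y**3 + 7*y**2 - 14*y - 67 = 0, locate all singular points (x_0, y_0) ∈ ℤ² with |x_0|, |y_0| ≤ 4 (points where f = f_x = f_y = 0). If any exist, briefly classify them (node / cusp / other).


Singular points: {(-3, -2)}; classification: cusp.

Compute partial derivatives:
  f_x = -3*x**2 - 4*x*y - 26*x - 2*y**2 - 20*y - 59.
  f_y = -2*x**2 - 4*x*y - 20*x + 6*y**2 + 14*y - 14.
Scan x_0 ∈ {−4, ..., 4}. For each x_0, f_y(x_0, y) is a polynomial in y; find its integer roots y ∈ {−4, ..., 4}, then test f_x and f at those candidates.
  x = -4: f_y(-4, y) = 6*y**2 + 30*y + 34; no integer root y with |y| ≤ 4.
  x = -3: f_y(-3, y) = 6*y**2 + 26*y + 28; vanishes at y ∈ {-2}. (-3, -2): f_x = 0, f = 0 — SINGULAR.
  x = -2: f_y(-2, y) = 6*y**2 + 22*y + 18; no integer root y with |y| ≤ 4.
  x = -1: f_y(-1, y) = 6*y**2 + 18*y + 4; no integer root y with |y| ≤ 4.
  x = 0: f_y(0, y) = 6*y**2 + 14*y - 14; no integer root y with |y| ≤ 4.
  x = 1: f_y(1, y) = 6*y**2 + 10*y - 36; no integer root y with |y| ≤ 4.
  x = 2: f_y(2, y) = 6*y**2 + 6*y - 62; no integer root y with |y| ≤ 4.
  x = 3: f_y(3, y) = 6*y**2 + 2*y - 92; no integer root y with |y| ≤ 4.
  x = 4: f_y(4, y) = 6*y**2 - 2*y - 126; no integer root y with |y| ≤ 4.
Only singular point on the grid: (-3, -2).
Classify: substitute x = -3 + u, y = -2 + v and expand: f = -u**3 - 2*u**2*v - 2*u*v**2 + 2*v**3 + v**2.
No constant or linear terms (consistent with a singular point). Quadratic part: v**2. Cubic part: -u**3 - 2*u**2*v - 2*u*v**2 + 2*v**3.
The quadratic part v**2 is a perfect square, so there is a single (double) tangent line v = 0, i.e. y = -2. Restricting the cubic part to that line (v = 0) leaves -u**3 ≠ 0, so f is not divisible by v and the branch is v² ≈ u**3 to lowest order — this is a cusp.
Classification: cusp.


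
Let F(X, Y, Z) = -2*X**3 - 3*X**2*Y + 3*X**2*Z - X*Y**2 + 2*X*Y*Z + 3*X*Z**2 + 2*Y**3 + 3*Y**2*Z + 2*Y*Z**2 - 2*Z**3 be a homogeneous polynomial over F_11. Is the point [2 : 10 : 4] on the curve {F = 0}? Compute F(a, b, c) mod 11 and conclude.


F(2,10,4) ≡ 5 (mod 11); P is NOT on the curve.

Evaluate F(2, 10, 4) term-by-term (mod 11).
  -2*X**3 ↦ -2·8·1·1 = -16
  -3*X**2*Y ↦ -3·4·10·1 = -120
  3*X**2*Z ↦ 3·4·1·4 = 48
  -X*Y**2 ↦ -1·2·100·1 = -200
  2*X*Y*Z ↦ 2·2·10·4 = 160
  3*X*Z**2 ↦ 3·2·1·16 = 96
  2*Y**3 ↦ 2·1·1000·1 = 2000
  3*Y**2*Z ↦ 3·1·100·4 = 1200
  2*Y*Z**2 ↦ 2·1·10·16 = 320
  -2*Z**3 ↦ -2·1·1·64 = -128
Sum: F(2, 10, 4) = (-16) + (-120) + (48) + (-200) + (160) + (96) + (2000) + (1200) + (320) + (-128) = 3360.
Reducing mod 11: 3360 ≡ 5 (mod 11).
Since F(a, b, c) ≡ 5 ≠ 0 (mod 11), P does NOT lie on the curve.


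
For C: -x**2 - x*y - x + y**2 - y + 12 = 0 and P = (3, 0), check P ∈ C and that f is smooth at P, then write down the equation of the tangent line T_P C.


Tangent line at P: -7*x - 4*y + 21 = 0.

Step 1: f(3, 0) = 0, so P lies on C.
Step 2: partial derivatives
  f_x(x, y) = -2*x - y - 1, f_y(x, y) = -x + 2*y - 1.
  f_x(P) = -7, f_y(P) = -4 (gradient nonzero, so P is smooth).
Step 3: tangent line at P: -7·(x − 3) + -4·(y − 0) = 0.
Expanding: -7*x - 4*y + 21 = 0.


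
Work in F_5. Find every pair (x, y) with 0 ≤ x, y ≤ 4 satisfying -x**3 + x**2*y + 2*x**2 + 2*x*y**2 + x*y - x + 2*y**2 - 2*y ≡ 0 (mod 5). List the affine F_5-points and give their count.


Affine F_5-points: {(0, 0), (0, 1), (1, 0), (2, 2), (2, 4), (3, 2), (3, 3), (4, 2)}; count = 8.

For each of the 25 pairs (x, y) ∈ F_5², evaluate f(x, y) mod 5. Record the zeros.
  x = 0: [0↦0, 1↦0, 2↦4, 3↦2, 4↦4]  zeros at y ∈ {0, 1}
  x = 1: [0↦0, 1↦4, 2↦1, 3↦1, 4↦4]  zeros at y ∈ {0}
  x = 2: [0↦3, 1↦3, 2↦0, 3↦4, 4↦0]  zeros at y ∈ {2, 4}
  x = 3: [0↦3, 1↦1, 2↦0, 3↦0, 4↦1]  zeros at y ∈ {2, 3}
  x = 4: [0↦4, 1↦2, 2↦0, 3↦3, 4↦1]  zeros at y ∈ {2}
Collecting zeros: affine points = {(0, 0), (0, 1), (1, 0), (2, 2), (2, 4), (3, 2), (3, 3), (4, 2)}.
Total count |C(F_5)_aff| = 8.


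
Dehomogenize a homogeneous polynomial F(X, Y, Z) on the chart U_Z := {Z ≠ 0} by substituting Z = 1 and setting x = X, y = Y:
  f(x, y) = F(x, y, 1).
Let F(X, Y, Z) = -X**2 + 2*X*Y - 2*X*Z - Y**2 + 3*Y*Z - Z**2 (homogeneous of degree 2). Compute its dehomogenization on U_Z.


f(x, y) = -x**2 + 2*x*y - 2*x - y**2 + 3*y - 1

On U_Z we set Z = 1. Each monomial c·X^i·Y^j·Z^k in F becomes c·x^i·y^j·1^k = c·x^i·y^j.
Substituting Z = 1: F(X, Y, 1) = -x**2 + 2*x*y - 2*x - y**2 + 3*y - 1.
Note: deg(f) ≤ deg(F) = 2; strict inequality happens when F is divisible by Z (lost terms).


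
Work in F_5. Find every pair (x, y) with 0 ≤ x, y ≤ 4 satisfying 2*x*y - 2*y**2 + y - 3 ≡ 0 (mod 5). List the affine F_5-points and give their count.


Affine F_5-points: {(1, 2), (2, 1), (2, 4), (3, 3)}; count = 4.

For each of the 25 pairs (x, y) ∈ F_5², evaluate f(x, y) mod 5. Record the zeros.
  x = 0: [0↦2, 1↦1, 2↦1, 3↦2, 4↦4]  zeros at y ∈ ∅
  x = 1: [0↦2, 1↦3, 2↦0, 3↦3, 4↦2]  zeros at y ∈ {2}
  x = 2: [0↦2, 1↦0, 2↦4, 3↦4, 4↦0]  zeros at y ∈ {1, 4}
  x = 3: [0↦2, 1↦2, 2↦3, 3↦0, 4↦3]  zeros at y ∈ {3}
  x = 4: [0↦2, 1↦4, 2↦2, 3↦1, 4↦1]  zeros at y ∈ ∅
Collecting zeros: affine points = {(1, 2), (2, 1), (2, 4), (3, 3)}.
Total count |C(F_5)_aff| = 4.


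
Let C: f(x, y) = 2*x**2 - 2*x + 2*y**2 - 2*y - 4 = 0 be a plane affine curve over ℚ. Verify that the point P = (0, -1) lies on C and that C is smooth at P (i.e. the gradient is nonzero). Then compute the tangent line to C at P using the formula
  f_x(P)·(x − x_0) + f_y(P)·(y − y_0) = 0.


Tangent line at P: -2*x - 6*y - 6 = 0.

Step 1: f(0, -1) = 0, so P lies on C.
Step 2: partial derivatives
  f_x(x, y) = 4*x - 2, f_y(x, y) = 4*y - 2.
  f_x(P) = -2, f_y(P) = -6 (gradient nonzero, so P is smooth).
Step 3: tangent line at P: -2·(x − 0) + -6·(y − -1) = 0.
Expanding: -2*x - 6*y - 6 = 0.


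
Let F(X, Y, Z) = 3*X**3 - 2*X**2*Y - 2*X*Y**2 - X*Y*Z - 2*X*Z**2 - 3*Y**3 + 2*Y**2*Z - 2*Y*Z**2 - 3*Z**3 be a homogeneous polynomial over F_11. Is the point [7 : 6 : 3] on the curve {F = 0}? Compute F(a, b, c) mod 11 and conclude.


F(7,6,3) ≡ 10 (mod 11); P is NOT on the curve.

Evaluate F(7, 6, 3) term-by-term (mod 11).
  3*X**3 ↦ 3·343·1·1 = 1029
  -2*X**2*Y ↦ -2·49·6·1 = -588
  -2*X*Y**2 ↦ -2·7·36·1 = -504
  -X*Y*Z ↦ -1·7·6·3 = -126
  -2*X*Z**2 ↦ -2·7·1·9 = -126
  -3*Y**3 ↦ -3·1·216·1 = -648
  2*Y**2*Z ↦ 2·1·36·3 = 216
  -2*Y*Z**2 ↦ -2·1·6·9 = -108
  -3*Z**3 ↦ -3·1·1·27 = -81
Sum: F(7, 6, 3) = (1029) + (-588) + (-504) + (-126) + (-126) + (-648) + (216) + (-108) + (-81) = -936.
Reducing mod 11: -936 ≡ 10 (mod 11).
Since F(a, b, c) ≡ 10 ≠ 0 (mod 11), P does NOT lie on the curve.


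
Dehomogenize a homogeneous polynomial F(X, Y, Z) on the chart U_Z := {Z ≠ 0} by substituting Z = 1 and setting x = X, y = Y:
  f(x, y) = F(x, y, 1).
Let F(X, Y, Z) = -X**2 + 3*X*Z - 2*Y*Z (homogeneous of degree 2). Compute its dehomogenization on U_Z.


f(x, y) = -x**2 + 3*x - 2*y

On U_Z we set Z = 1. Each monomial c·X^i·Y^j·Z^k in F becomes c·x^i·y^j·1^k = c·x^i·y^j.
Substituting Z = 1: F(X, Y, 1) = -x**2 + 3*x - 2*y.
Note: deg(f) ≤ deg(F) = 2; strict inequality happens when F is divisible by Z (lost terms).


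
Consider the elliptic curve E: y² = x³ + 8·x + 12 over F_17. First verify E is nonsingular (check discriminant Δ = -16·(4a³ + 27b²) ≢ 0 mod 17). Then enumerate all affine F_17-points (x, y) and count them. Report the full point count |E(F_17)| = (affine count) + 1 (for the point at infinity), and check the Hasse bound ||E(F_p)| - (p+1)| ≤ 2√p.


Affine points = {(1, 2), (1, 15), (2, 6), (2, 11), (6, 2), (6, 15), (10, 2), (10, 15), (12, 0), (13, 1), (13, 16)}; affine count = 11; |E(F_17)| = 12.

Discriminant check: Δ ∝ 4a³ + 27b² = 4·8³ + 27·12² = 4·512 + 27·144 ≡ 3 (mod 17). Nonzero ⇒ E is nonsingular.
For each x ∈ F_17, compute rhs = x³ + 8·x + 12 mod 17, then count y ∈ F_17 with y² ≡ rhs.
  x = 0: rhs = 12, matching y values: none (0 points).
  x = 1: rhs = 4, matching y values: 2, 15 (2 points).
  x = 2: rhs = 2, matching y values: 6, 11 (2 points).
  x = 3: rhs = 12, matching y values: none (0 points).
  x = 4: rhs = 6, matching y values: none (0 points).
  x = 5: rhs = 7, matching y values: none (0 points).
  x = 6: rhs = 4, matching y values: 2, 15 (2 points).
  x = 7: rhs = 3, matching y values: none (0 points).
  x = 8: rhs = 10, matching y values: none (0 points).
  x = 9: rhs = 14, matching y values: none (0 points).
  x = 10: rhs = 4, matching y values: 2, 15 (2 points).
  x = 11: rhs = 3, matching y values: none (0 points).
  x = 12: rhs = 0, matching y values: 0 (1 points).
  x = 13: rhs = 1, matching y values: 1, 16 (2 points).
  x = 14: rhs = 12, matching y values: none (0 points).
  x = 15: rhs = 5, matching y values: none (0 points).
  x = 16: rhs = 3, matching y values: none (0 points).
Total affine count: 11.
Full point count |E(F_17)| = 11 + 1 = 12.
Hasse bound: |12 − (17+1)| = |-6| = 6 ≤ 2√17 ≈ 8.2462 ✓.


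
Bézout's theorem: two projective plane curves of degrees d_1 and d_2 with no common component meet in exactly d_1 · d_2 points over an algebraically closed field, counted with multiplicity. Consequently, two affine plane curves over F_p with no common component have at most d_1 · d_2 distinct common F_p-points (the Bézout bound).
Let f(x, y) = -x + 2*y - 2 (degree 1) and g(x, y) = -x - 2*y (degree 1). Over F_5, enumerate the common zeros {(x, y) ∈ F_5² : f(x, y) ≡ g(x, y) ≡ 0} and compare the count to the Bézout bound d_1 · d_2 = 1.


Common zeros: {(4, 3)}; count = 1; Bézout bound = 1.

deg(f) = 1, deg(g) = 1, so Bézout bound = 1.
Scan x ∈ F_5. For each x, list the y ∈ F_5 with f(x, y) ≡ 0 and those with g(x, y) ≡ 0 (mod 5); the common zeros in that column are the intersection.
  x = 0: f ≡ 0 at y ∈ {1}; g ≡ 0 at y ∈ {0}; common: ∅.
  x = 1: f ≡ 0 at y ∈ {4}; g ≡ 0 at y ∈ {2}; common: ∅.
  x = 2: f ≡ 0 at y ∈ {2}; g ≡ 0 at y ∈ {4}; common: ∅.
  x = 3: f ≡ 0 at y ∈ {0}; g ≡ 0 at y ∈ {1}; common: ∅.
  x = 4: f ≡ 0 at y ∈ {3}; g ≡ 0 at y ∈ {3}; common: {3}.
Collecting: common zeros = {(4, 3)}, so the count is 1.
Comparison with the Bézout bound: 1 ≤ 1 = deg(f)·deg(g), as expected for curves with no common component (the bound is attained).


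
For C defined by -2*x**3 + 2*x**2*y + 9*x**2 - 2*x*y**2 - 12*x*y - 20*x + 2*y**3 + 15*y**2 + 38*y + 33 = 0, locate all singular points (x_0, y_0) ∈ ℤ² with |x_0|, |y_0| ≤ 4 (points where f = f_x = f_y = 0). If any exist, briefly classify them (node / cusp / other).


Singular points: {(1, -2)}; classification: node.

Compute partial derivatives:
  f_x = -6*x**2 + 4*x*y + 18*x - 2*y**2 - 12*y - 20.
  f_y = 2*x**2 - 4*x*y - 12*x + 6*y**2 + 30*y + 38.
Scan x_0 ∈ {−4, ..., 4}. For each x_0, f_y(x_0, y) is a polynomial in y; find its integer roots y ∈ {−4, ..., 4}, then test f_x and f at those candidates.
  x = -4: f_y(-4, y) = 6*y**2 + 46*y + 118; no integer root y with |y| ≤ 4.
  x = -3: f_y(-3, y) = 6*y**2 + 42*y + 92; no integer root y with |y| ≤ 4.
  x = -2: f_y(-2, y) = 6*y**2 + 38*y + 70; no integer root y with |y| ≤ 4.
  x = -1: f_y(-1, y) = 6*y**2 + 34*y + 52; no integer root y with |y| ≤ 4.
  x = 0: f_y(0, y) = 6*y**2 + 30*y + 38; no integer root y with |y| ≤ 4.
  x = 1: f_y(1, y) = 6*y**2 + 26*y + 28; vanishes at y ∈ {-2}. (1, -2): f_x = 0, f = 0 — SINGULAR.
  x = 2: f_y(2, y) = 6*y**2 + 22*y + 22; no integer root y with |y| ≤ 4.
  x = 3: f_y(3, y) = 6*y**2 + 18*y + 20; no integer root y with |y| ≤ 4.
  x = 4: f_y(4, y) = 6*y**2 + 14*y + 22; no integer root y with |y| ≤ 4.
Only singular point on the grid: (1, -2).
Classify: substitute x = 1 + u, y = -2 + v and expand: f = -2*u**3 + 2*u**2*v - u**2 - 2*u*v**2 + 2*v**3 + v**2.
No constant or linear terms (consistent with a singular point). Quadratic part: -u**2 + v**2. Cubic part: -2*u**3 + 2*u**2*v - 2*u*v**2 + 2*v**3.
The quadratic part v**2 - u**2 = (v − u)(v + u) splits into two distinct linear factors, so there are two distinct tangent lines y − -2 = ±(x − 1) — this is a node (ordinary double point).
Classification: node.


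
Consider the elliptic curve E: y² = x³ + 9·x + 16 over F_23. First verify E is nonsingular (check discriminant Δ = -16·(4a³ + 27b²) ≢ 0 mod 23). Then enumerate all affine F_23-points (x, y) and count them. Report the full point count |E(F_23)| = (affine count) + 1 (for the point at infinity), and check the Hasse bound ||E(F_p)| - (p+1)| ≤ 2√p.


Affine points = {(0, 4), (0, 19), (1, 7), (1, 16), (3, 1), (3, 22), (4, 1), (4, 22), (5, 5), (5, 18), (7, 10), (7, 13), (8, 5), (8, 18), (10, 5), (10, 18), (12, 9), (12, 14), (16, 1), (16, 22), (19, 10), (19, 13), (20, 10), (20, 13), (21, 6), (21, 17), (22, 11), (22, 12)}; affine count = 28; |E(F_23)| = 29.

Discriminant check: Δ ∝ 4a³ + 27b² = 4·9³ + 27·16² = 4·729 + 27·256 ≡ 7 (mod 23). Nonzero ⇒ E is nonsingular.
For each x ∈ F_23, compute rhs = x³ + 9·x + 16 mod 23, then count y ∈ F_23 with y² ≡ rhs.
  x = 0: rhs = 16, matching y values: 4, 19 (2 points).
  x = 1: rhs = 3, matching y values: 7, 16 (2 points).
  x = 2: rhs = 19, matching y values: none (0 points).
  x = 3: rhs = 1, matching y values: 1, 22 (2 points).
  x = 4: rhs = 1, matching y values: 1, 22 (2 points).
  x = 5: rhs = 2, matching y values: 5, 18 (2 points).
  x = 6: rhs = 10, matching y values: none (0 points).
  x = 7: rhs = 8, matching y values: 10, 13 (2 points).
  x = 8: rhs = 2, matching y values: 5, 18 (2 points).
  x = 9: rhs = 21, matching y values: none (0 points).
  x = 10: rhs = 2, matching y values: 5, 18 (2 points).
  x = 11: rhs = 20, matching y values: none (0 points).
  x = 12: rhs = 12, matching y values: 9, 14 (2 points).
  x = 13: rhs = 7, matching y values: none (0 points).
  x = 14: rhs = 11, matching y values: none (0 points).
  x = 15: rhs = 7, matching y values: none (0 points).
  x = 16: rhs = 1, matching y values: 1, 22 (2 points).
  x = 17: rhs = 22, matching y values: none (0 points).
  x = 18: rhs = 7, matching y values: none (0 points).
  x = 19: rhs = 8, matching y values: 10, 13 (2 points).
  x = 20: rhs = 8, matching y values: 10, 13 (2 points).
  x = 21: rhs = 13, matching y values: 6, 17 (2 points).
  x = 22: rhs = 6, matching y values: 11, 12 (2 points).
Total affine count: 28.
Full point count |E(F_23)| = 28 + 1 = 29.
Hasse bound: |29 − (23+1)| = |5| = 5 ≤ 2√23 ≈ 9.5917 ✓.


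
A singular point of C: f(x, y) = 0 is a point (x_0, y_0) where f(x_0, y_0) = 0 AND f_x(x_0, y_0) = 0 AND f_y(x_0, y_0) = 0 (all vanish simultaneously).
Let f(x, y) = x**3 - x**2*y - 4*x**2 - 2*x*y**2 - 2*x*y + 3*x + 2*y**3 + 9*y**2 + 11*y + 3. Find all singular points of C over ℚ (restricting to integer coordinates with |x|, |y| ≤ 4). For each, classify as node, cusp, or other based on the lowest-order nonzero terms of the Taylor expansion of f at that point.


Singular points: {(1, -1)}; classification: cusp.

Compute partial derivatives:
  f_x = 3*x**2 - 2*x*y - 8*x - 2*y**2 - 2*y + 3.
  f_y = -x**2 - 4*x*y - 2*x + 6*y**2 + 18*y + 11.
Scan x_0 ∈ {−4, ..., 4}. For each x_0, f_y(x_0, y) is a polynomial in y; find its integer roots y ∈ {−4, ..., 4}, then test f_x and f at those candidates.
  x = -4: f_y(-4, y) = 6*y**2 + 34*y + 3; no integer root y with |y| ≤ 4.
  x = -3: f_y(-3, y) = 6*y**2 + 30*y + 8; no integer root y with |y| ≤ 4.
  x = -2: f_y(-2, y) = 6*y**2 + 26*y + 11; no integer root y with |y| ≤ 4.
  x = -1: f_y(-1, y) = 6*y**2 + 22*y + 12; vanishes at y ∈ {-3}. (-1, -3): f_x = -4 ≠ 0.
  x = 0: f_y(0, y) = 6*y**2 + 18*y + 11; no integer root y with |y| ≤ 4.
  x = 1: f_y(1, y) = 6*y**2 + 14*y + 8; vanishes at y ∈ {-1}. (1, -1): f_x = 0, f = 0 — SINGULAR.
  x = 2: f_y(2, y) = 6*y**2 + 10*y + 3; no integer root y with |y| ≤ 4.
  x = 3: f_y(3, y) = 6*y**2 + 6*y - 4; no integer root y with |y| ≤ 4.
  x = 4: f_y(4, y) = 6*y**2 + 2*y - 13; no integer root y with |y| ≤ 4.
Only singular point on the grid: (1, -1).
Classify: substitute x = 1 + u, y = -1 + v and expand: f = u**3 - u**2*v - 2*u*v**2 + 2*v**3 + v**2.
No constant or linear terms (consistent with a singular point). Quadratic part: v**2. Cubic part: u**3 - u**2*v - 2*u*v**2 + 2*v**3.
The quadratic part v**2 is a perfect square, so there is a single (double) tangent line v = 0, i.e. y = -1. Restricting the cubic part to that line (v = 0) leaves u**3 ≠ 0, so f is not divisible by v and the branch is v² ≈ -u**3 to lowest order — this is a cusp.
Classification: cusp.


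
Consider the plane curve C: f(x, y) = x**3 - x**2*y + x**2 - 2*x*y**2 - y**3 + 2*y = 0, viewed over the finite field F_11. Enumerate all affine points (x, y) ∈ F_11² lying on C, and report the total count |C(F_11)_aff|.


Affine F_11-points: {(0, 0), (1, 1), (1, 9), (1, 10), (2, 10), (3, 1), (3, 3), (4, 8), (6, 10), (7, 1), (9, 2), (9, 6), (9, 7), (10, 0)}; count = 14.

For each of the 121 pairs (x, y) ∈ F_11², evaluate f(x, y) mod 11. Record the zeros.
  x = 0: [0↦0, 1↦1, 2↦7, 3↦1, 4↦10, 5↦6, 6↦5, 7↦1, 8↦10, 9↦4, 10↦10]  zeros at y ∈ {0}
  x = 1: [0↦2, 1↦0, 2↦10, 3↦4, 4↦9, 5↦8, 6↦6, 7↦8, 8↦8, 9↦0, 10↦0]  zeros at y ∈ {1, 9, 10}
  x = 2: [0↦1, 1↦5, 2↦6, 3↦9, 4↦8, 5↦8, 6↦3, 7↦9, 8↦9, 9↦8, 10↦0]  zeros at y ∈ {10}
  x = 3: [0↦3, 1↦0, 2↦1, 3↦0, 4↦2, 5↦1, 6↦2, 7↦10, 8↦8, 9↦1, 10↦5]  zeros at y ∈ {1, 3}
  x = 4: [0↦3, 1↦2, 2↦1, 3↦5, 4↦8, 5↦4, 6↦9, 7↦6, 8↦0, 9↦7, 10↦10]  zeros at y ∈ {8}
  x = 5: [0↦7, 1↦6, 2↦1, 3↦8, 4↦10, 5↦1, 6↦8, 7↦3, 8↦2, 9↦10, 10↦10]  zeros at y ∈ ∅
  x = 6: [0↦10, 1↦7, 2↦7, 3↦4, 4↦3, 5↦9, 6↦5, 7↦7, 8↦9, 9↦5, 10↦0]  zeros at y ∈ {10}
  x = 7: [0↦7, 1↦0, 2↦3, 3↦10, 4↦4, 5↦1, 6↦6, 7↦2, 8↦5, 9↦9, 10↦8]  zeros at y ∈ {1}
  x = 8: [0↦4, 1↦2, 2↦6, 3↦10, 4↦8, 5↦5, 6↦6, 7↦5, 8↦7, 9↦6, 10↦7]  zeros at y ∈ ∅
  x = 9: [0↦7, 1↦8, 2↦0, 3↦10, 4↦10, 5↦5, 6↦0, 7↦0, 8↦10, 9↦2, 10↦3]  zeros at y ∈ {2, 6, 7}
  x = 10: [0↦0, 1↦2, 2↦2, 3↦5, 4↦5, 5↦7, 6↦5, 7↦4, 8↦9, 9↦3, 10↦2]  zeros at y ∈ {0}
Collecting zeros: affine points = {(0, 0), (1, 1), (1, 9), (1, 10), (2, 10), (3, 1), (3, 3), (4, 8), (6, 10), (7, 1), (9, 2), (9, 6), (9, 7), (10, 0)}.
Total count |C(F_11)_aff| = 14.


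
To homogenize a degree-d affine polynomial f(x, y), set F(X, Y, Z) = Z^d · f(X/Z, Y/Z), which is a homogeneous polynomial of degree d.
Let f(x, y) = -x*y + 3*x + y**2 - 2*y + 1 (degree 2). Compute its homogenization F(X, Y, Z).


F(X, Y, Z) = -X*Y + 3*X*Z + Y**2 - 2*Y*Z + Z**2

deg(f) = 2.
Substitute x = X/Z, y = Y/Z into f, then multiply by Z^2.
  monomial -1·x^1·y^1 ↦ -1·X^1·Y^1·Z^0.
  monomial 3·x^1·y^0 ↦ 3·X^1·Y^0·Z^1.
  monomial 1·x^0·y^2 ↦ 1·X^0·Y^2·Z^0.
  monomial -2·x^0·y^1 ↦ -2·X^0·Y^1·Z^1.
  monomial 1·x^0·y^0 ↦ 1·X^0·Y^0·Z^2.
Collecting: F(X, Y, Z) = -X*Y + 3*X*Z + Y**2 - 2*Y*Z + Z**2.


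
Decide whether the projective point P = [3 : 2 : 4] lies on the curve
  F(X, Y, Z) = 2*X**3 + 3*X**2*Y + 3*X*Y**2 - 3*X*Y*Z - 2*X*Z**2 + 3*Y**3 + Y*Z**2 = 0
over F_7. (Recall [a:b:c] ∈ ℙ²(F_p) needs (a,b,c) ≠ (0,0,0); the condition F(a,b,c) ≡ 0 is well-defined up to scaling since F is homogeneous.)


F(3,2,4) ≡ 4 (mod 7); P is NOT on the curve.

Evaluate F(3, 2, 4) term-by-term (mod 7).
  2*X**3 ↦ 2·27·1·1 = 54
  3*X**2*Y ↦ 3·9·2·1 = 54
  3*X*Y**2 ↦ 3·3·4·1 = 36
  -3*X*Y*Z ↦ -3·3·2·4 = -72
  -2*X*Z**2 ↦ -2·3·1·16 = -96
  3*Y**3 ↦ 3·1·8·1 = 24
  Y*Z**2 ↦ 1·1·2·16 = 32
Sum: F(3, 2, 4) = (54) + (54) + (36) + (-72) + (-96) + (24) + (32) = 32.
Reducing mod 7: 32 ≡ 4 (mod 7).
Since F(a, b, c) ≡ 4 ≠ 0 (mod 7), P does NOT lie on the curve.


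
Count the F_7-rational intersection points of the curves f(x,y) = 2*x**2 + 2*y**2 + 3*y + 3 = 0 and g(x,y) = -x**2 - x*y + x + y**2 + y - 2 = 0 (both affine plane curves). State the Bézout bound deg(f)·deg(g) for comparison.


Common zeros: {(1, 4), (4, 0)}; count = 2; Bézout bound = 4.

deg(f) = 2, deg(g) = 2, so Bézout bound = 4.
Scan x ∈ F_7. For each x, list the y ∈ F_7 with f(x, y) ≡ 0 and those with g(x, y) ≡ 0 (mod 7); the common zeros in that column are the intersection.
  x = 0: f ≡ 0 at y ∈ ∅; g ≡ 0 at y ∈ {1, 5}; common: ∅.
  x = 1: f ≡ 0 at y ∈ {4, 5}; g ≡ 0 at y ∈ {3, 4}; common: {4}.
  x = 2: f ≡ 0 at y ∈ ∅; g ≡ 0 at y ∈ ∅; common: ∅.
  x = 3: f ≡ 0 at y ∈ {0, 2}; g ≡ 0 at y ∈ {4, 5}; common: ∅.
  x = 4: f ≡ 0 at y ∈ {0, 2}; g ≡ 0 at y ∈ {0, 3}; common: {0}.
  x = 5: f ≡ 0 at y ∈ ∅; g ≡ 0 at y ∈ ∅; common: ∅.
  x = 6: f ≡ 0 at y ∈ {4, 5}; g ≡ 0 at y ∈ ∅; common: ∅.
Collecting: common zeros = {(1, 4), (4, 0)}, so the count is 2.
Comparison with the Bézout bound: 2 ≤ 4 = deg(f)·deg(g), as expected for curves with no common component (the affine F_7-count falls short of the bound because intersections may lie at infinity, over extension fields, or carry multiplicity).
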